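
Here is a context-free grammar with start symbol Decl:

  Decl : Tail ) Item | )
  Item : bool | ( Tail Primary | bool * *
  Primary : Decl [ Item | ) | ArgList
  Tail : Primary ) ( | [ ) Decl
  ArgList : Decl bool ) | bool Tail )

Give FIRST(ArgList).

{ ), [, bool }

From ArgList : Decl bool ): add FIRST(Decl) = { ), [, bool }.
ArgList : bool Tail ) contributes {bool}.
Union: FIRST(ArgList) = { ), [, bool }.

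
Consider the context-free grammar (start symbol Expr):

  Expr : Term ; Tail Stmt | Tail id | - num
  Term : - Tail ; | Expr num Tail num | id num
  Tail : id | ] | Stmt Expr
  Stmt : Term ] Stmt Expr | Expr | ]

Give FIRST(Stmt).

{ -, ], id }

From Stmt : Term ] Stmt Expr: add FIRST(Term) = { -, ], id }.
From Stmt : Expr: add FIRST(Expr) = { -, ], id }.
Stmt : ] contributes {]}.
Union: FIRST(Stmt) = { -, ], id }.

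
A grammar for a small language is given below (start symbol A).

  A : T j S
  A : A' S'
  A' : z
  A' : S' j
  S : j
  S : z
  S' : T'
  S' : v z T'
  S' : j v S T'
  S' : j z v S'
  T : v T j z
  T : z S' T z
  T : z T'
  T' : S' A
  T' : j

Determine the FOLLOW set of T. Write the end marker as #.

{ j, z }

In A : T j S: add FIRST(j S) = { j }.
In T : v T j z: add FIRST(j z) = { j }.
In T : z S' T z: add FIRST(z) = { z }.
Union: FOLLOW(T) = { j, z }.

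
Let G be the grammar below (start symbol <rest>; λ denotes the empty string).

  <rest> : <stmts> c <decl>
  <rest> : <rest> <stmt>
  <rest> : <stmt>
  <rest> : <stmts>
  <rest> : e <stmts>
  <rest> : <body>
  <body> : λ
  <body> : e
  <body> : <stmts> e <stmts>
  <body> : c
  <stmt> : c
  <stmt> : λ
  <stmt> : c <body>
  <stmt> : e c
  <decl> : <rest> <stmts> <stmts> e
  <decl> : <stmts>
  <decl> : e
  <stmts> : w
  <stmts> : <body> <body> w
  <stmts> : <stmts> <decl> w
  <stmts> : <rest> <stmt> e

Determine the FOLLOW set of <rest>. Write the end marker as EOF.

{ EOF, c, e, w }

<rest> is the start symbol, so EOF ∈ FOLLOW(<rest>).
In <rest> : <rest> <stmt>: add FIRST(<stmt>)\{λ} = { c, e }.
  Since <stmt> is nullable, also add FOLLOW(<rest>) = { EOF, c, e, w }.
In <decl> : <rest> <stmts> <stmts> e: add FIRST(<stmts> <stmts> e) = { c, e, w }.
In <stmts> : <rest> <stmt> e: add FIRST(<stmt> e) = { c, e }.
Union: FOLLOW(<rest>) = { EOF, c, e, w }.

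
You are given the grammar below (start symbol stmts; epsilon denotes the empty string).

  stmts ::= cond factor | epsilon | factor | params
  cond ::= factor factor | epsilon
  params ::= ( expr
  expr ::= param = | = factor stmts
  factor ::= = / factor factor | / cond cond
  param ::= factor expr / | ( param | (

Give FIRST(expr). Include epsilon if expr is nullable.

{ (, /, = }

From expr ::= param =: add FIRST(param) = { (, /, = }.
expr ::= = factor stmts contributes {=}.
Union: FIRST(expr) = { (, /, = }.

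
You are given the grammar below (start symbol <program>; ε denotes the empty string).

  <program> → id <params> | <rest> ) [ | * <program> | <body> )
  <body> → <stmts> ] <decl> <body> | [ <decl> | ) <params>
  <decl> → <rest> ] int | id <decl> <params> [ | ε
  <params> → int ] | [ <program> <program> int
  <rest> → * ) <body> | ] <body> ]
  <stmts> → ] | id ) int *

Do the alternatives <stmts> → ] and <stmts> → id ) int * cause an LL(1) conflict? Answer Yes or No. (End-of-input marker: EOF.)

FIRST(]) = { ] } and FIRST(id ) int *) = { id }.
The FIRST sets are disjoint and neither alternative is nullable — no conflict.

No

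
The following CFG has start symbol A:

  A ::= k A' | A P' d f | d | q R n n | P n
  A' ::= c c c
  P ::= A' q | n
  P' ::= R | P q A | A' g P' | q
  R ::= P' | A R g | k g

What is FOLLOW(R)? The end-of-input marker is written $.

In A ::= q R n n: add FIRST(n n) = { n }.
In P' ::= R: R is at the end, add FOLLOW(P') = { d, g, n }.
In R ::= A R g: add FIRST(g) = { g }.
Union: FOLLOW(R) = { d, g, n }.

{ d, g, n }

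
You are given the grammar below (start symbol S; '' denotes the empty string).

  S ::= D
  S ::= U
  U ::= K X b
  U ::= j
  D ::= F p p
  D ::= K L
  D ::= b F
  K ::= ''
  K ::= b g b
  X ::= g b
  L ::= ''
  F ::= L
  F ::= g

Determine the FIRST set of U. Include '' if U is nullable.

From U ::= K X b: K nullable, take FIRST(K) ∪ FIRST(X) = { b, g }.
U ::= j contributes {j}.
Union: FIRST(U) = { b, g, j }.

{ b, g, j }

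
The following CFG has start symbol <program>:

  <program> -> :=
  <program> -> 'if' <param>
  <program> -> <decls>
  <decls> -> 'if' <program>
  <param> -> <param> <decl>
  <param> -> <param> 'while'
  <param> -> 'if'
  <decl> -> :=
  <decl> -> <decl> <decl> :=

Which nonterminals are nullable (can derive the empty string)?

No nonterminal has an empty production or an RHS whose symbols are all nullable.

{ } (none)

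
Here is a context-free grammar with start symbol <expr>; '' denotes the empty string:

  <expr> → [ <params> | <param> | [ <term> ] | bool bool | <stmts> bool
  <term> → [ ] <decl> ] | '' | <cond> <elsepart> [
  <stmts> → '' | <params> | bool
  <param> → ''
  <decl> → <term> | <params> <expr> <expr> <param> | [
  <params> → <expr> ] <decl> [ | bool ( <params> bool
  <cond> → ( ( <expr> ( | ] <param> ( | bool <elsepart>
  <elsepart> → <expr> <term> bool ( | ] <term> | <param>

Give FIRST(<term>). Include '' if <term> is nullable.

{ (, [, ], bool, '' }

<term> → [ ] <decl> ] contributes {[}.
<term> → '' contributes ''.
From <term> → <cond> <elsepart> [: add FIRST(<cond>) = { (, ], bool }.
Union: FIRST(<term>) = { (, [, ], bool, '' }.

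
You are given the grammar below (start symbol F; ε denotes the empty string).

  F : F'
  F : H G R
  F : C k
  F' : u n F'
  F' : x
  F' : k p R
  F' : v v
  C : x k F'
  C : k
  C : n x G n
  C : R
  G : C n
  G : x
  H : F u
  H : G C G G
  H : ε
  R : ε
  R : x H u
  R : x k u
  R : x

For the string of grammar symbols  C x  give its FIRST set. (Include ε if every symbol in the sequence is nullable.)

{ k, n, x }

Add FIRST(C)\{ε} = { k, n, x }; C is nullable, continue.
x is a terminal; add {x} and stop.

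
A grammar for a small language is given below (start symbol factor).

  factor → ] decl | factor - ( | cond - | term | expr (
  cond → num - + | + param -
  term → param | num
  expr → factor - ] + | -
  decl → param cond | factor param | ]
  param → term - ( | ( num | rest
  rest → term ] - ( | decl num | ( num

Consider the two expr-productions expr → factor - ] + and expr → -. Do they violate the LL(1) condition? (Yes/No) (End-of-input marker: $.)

FIRST(factor - ] +) = { (, +, -, ], num } and FIRST(-) = { - }.
Both contain -, so the two alternatives are not disjoint — LL(1) conflict.

Yes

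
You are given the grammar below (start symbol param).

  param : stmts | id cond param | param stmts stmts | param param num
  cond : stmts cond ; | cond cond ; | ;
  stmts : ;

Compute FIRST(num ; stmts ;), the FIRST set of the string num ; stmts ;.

num is a terminal; add {num} and stop.

{ num }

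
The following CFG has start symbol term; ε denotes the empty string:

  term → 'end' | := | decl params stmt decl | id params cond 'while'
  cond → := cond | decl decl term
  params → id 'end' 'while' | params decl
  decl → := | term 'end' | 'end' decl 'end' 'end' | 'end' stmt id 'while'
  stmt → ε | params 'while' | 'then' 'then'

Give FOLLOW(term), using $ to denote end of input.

term is the start symbol, so $ ∈ FOLLOW(term).
In cond → decl decl term: term is at the end, add FOLLOW(cond) = { 'while' }.
In decl → term 'end': add FIRST('end') = { 'end' }.
Union: FOLLOW(term) = { $, 'end', 'while' }.

{ $, 'end', 'while' }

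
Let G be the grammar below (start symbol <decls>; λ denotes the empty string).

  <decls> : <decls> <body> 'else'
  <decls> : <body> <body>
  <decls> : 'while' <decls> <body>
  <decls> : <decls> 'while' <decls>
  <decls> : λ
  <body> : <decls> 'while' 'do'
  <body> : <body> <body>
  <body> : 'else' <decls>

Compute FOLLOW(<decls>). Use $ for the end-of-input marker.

{ $, 'else', 'while' }

<decls> is the start symbol, so $ ∈ FOLLOW(<decls>).
In <decls> : <decls> <body> 'else': add FIRST(<body> 'else') = { 'else', 'while' }.
In <decls> : 'while' <decls> <body>: add FIRST(<body>) = { 'else', 'while' }.
In <decls> : <decls> 'while' <decls>: add FIRST('while' <decls>) = { 'while' }.
In <decls> : <decls> 'while' <decls>: <decls> is at the end, add FOLLOW(<decls>) = { $, 'else', 'while' }.
In <body> : <decls> 'while' 'do': add FIRST('while' 'do') = { 'while' }.
In <body> : 'else' <decls>: <decls> is at the end, add FOLLOW(<body>) = { $, 'else', 'while' }.
Union: FOLLOW(<decls>) = { $, 'else', 'while' }.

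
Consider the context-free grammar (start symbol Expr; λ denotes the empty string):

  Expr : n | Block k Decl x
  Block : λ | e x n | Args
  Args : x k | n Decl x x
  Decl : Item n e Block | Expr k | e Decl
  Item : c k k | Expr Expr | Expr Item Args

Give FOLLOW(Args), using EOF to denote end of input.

{ k, n, x }

In Block : Args: Args is at the end, add FOLLOW(Block) = { k, x }.
In Item : Expr Item Args: Args is at the end, add FOLLOW(Item) = { n, x }.
Union: FOLLOW(Args) = { k, n, x }.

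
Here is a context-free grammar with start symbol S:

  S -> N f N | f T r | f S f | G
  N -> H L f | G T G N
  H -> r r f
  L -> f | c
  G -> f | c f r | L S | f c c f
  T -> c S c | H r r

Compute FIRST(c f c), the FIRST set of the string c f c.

{ c }

c is a terminal; add {c} and stop.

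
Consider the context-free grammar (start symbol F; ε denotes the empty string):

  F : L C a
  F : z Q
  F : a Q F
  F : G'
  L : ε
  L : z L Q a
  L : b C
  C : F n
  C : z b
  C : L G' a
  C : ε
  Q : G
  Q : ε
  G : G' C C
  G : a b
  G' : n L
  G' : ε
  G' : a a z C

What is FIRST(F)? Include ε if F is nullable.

{ a, b, n, z, ε }

From F : L C a: L, C nullable, take FIRST(L) ∪ FIRST(C) ∪ {a} = { a, b, n, z }.
F : z Q contributes {z}.
F : a Q F contributes {a}.
From F : G': add FIRST(G') = { a, n, ε } (including ε since G' is nullable).
Union: FIRST(F) = { a, b, n, z, ε }.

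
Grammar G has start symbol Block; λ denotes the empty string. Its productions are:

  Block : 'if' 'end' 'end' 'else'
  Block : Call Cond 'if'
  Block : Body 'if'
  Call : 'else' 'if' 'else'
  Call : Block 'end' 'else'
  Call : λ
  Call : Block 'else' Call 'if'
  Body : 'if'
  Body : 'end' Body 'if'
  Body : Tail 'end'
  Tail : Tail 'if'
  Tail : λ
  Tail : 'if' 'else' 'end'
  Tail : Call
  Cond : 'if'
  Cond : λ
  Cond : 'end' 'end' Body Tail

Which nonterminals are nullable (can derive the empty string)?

Directly nullable (have an λ-production): Call, Tail, Cond.
No other nonterminal has a production whose RHS symbols are all nullable.

{ Call, Cond, Tail }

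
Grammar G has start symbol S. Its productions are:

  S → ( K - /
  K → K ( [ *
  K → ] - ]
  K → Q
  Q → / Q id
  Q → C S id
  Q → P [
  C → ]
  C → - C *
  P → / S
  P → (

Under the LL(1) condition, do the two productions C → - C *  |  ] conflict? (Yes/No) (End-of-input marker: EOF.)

No

FIRST(- C *) = { - } and FIRST(]) = { ] }.
The FIRST sets are disjoint and neither alternative is nullable — no conflict.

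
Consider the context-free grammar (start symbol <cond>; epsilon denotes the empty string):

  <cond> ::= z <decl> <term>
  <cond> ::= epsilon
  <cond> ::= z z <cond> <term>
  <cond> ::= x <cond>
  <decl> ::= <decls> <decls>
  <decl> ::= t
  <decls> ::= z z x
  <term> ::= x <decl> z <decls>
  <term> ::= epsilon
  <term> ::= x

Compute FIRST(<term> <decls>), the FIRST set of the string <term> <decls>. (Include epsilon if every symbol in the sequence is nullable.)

{ x, z }

Add FIRST(<term>)\{epsilon} = { x }; <term> is nullable, continue.
Add FIRST(<decls>) = { z }; <decls> is not nullable, stop.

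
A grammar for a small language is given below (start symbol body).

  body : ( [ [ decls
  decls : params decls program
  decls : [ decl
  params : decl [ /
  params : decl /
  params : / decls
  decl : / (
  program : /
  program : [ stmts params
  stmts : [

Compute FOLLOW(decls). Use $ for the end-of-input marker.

In body : ( [ [ decls: decls is at the end, add FOLLOW(body) = { $ }.
In decls : params decls program: add FIRST(program) = { /, [ }.
In params : / decls: decls is at the end, add FOLLOW(params) = { $, /, [ }.
Union: FOLLOW(decls) = { $, /, [ }.

{ $, /, [ }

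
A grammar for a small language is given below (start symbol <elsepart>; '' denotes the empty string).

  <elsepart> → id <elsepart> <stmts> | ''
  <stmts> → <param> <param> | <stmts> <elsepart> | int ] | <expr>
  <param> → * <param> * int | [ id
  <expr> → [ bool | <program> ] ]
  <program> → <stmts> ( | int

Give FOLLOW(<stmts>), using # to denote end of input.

{ #, (, *, [, id, int }

In <elsepart> → id <elsepart> <stmts>: <stmts> is at the end, add FOLLOW(<elsepart>) = { #, (, *, [, id, int }.
In <stmts> → <stmts> <elsepart>: add FIRST(<elsepart>)\{''} = { id }.
  Since <elsepart> is nullable, also add FOLLOW(<stmts>) = { #, (, *, [, id, int }.
In <program> → <stmts> (: add FIRST(() = { ( }.
Union: FOLLOW(<stmts>) = { #, (, *, [, id, int }.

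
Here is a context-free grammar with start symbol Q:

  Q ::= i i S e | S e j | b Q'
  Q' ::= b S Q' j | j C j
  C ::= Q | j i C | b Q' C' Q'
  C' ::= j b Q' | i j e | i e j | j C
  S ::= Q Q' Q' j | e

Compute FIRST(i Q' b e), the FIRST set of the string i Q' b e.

i is a terminal; add {i} and stop.

{ i }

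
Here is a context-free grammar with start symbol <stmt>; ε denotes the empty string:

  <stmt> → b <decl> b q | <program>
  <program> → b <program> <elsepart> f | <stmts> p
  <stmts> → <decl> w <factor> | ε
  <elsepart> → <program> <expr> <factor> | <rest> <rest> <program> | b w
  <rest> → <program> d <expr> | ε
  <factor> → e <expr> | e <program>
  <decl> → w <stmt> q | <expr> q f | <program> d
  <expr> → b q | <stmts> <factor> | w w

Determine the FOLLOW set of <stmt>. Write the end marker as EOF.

<stmt> is the start symbol, so EOF ∈ FOLLOW(<stmt>).
In <decl> → w <stmt> q: add FIRST(q) = { q }.
Union: FOLLOW(<stmt>) = { EOF, q }.

{ EOF, q }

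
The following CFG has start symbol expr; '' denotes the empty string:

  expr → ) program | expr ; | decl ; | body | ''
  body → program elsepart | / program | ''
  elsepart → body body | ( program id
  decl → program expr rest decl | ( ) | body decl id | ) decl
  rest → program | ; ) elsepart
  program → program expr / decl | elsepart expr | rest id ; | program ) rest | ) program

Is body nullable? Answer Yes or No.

Yes

body has an ''-production, so body ⇒ ''.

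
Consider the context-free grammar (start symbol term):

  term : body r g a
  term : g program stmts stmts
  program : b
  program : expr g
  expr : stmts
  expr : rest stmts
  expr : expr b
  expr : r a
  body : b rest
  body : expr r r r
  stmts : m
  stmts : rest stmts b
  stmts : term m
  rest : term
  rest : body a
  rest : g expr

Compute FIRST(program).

{ b, g, m, r }

program : b contributes {b}.
From program : expr g: add FIRST(expr) = { b, g, m, r }.
Union: FIRST(program) = { b, g, m, r }.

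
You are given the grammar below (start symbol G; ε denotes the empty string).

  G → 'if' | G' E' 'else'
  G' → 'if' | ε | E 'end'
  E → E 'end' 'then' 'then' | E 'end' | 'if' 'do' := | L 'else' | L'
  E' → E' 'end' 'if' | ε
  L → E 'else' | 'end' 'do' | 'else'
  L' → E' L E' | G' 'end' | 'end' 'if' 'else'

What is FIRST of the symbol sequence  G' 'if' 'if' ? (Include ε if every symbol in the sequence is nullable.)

Add FIRST(G')\{ε} = { 'else', 'end', 'if' }; G' is nullable, continue.
'if' is a terminal; add {'if'} and stop.

{ 'else', 'end', 'if' }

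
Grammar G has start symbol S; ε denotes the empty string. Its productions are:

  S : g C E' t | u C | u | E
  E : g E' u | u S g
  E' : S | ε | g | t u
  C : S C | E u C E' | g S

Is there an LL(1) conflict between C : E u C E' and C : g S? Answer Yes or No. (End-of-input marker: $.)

Yes

FIRST(E u C E') = { g, u } and FIRST(g S) = { g }.
Both contain g, so the two alternatives are not disjoint — LL(1) conflict.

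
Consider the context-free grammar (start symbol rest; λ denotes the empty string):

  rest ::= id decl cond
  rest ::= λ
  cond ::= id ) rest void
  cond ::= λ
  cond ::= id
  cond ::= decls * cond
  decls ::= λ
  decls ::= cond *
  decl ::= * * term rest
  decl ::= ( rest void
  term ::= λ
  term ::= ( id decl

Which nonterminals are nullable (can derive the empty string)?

Directly nullable (have an λ-production): rest, cond, decls, term.
No other nonterminal has a production whose RHS symbols are all nullable.

{ cond, decls, rest, term }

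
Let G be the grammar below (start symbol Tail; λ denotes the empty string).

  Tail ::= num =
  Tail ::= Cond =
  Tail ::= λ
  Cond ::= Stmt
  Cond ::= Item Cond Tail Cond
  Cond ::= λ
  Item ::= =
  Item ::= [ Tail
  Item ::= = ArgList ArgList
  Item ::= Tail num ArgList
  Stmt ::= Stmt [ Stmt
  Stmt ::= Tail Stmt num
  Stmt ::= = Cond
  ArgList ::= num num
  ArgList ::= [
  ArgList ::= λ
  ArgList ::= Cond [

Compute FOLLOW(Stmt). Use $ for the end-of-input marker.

{ =, [, num }

In Cond ::= Stmt: Stmt is at the end, add FOLLOW(Cond) = { =, [, num }.
In Stmt ::= Stmt [ Stmt: add FIRST([ Stmt) = { [ }.
In Stmt ::= Stmt [ Stmt: Stmt is at the end, add FOLLOW(Stmt) = { =, [, num }.
In Stmt ::= Tail Stmt num: add FIRST(num) = { num }.
Union: FOLLOW(Stmt) = { =, [, num }.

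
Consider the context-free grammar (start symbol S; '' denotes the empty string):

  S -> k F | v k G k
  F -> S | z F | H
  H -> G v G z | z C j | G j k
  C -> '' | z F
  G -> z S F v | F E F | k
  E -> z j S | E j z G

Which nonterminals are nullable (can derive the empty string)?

Directly nullable (have an ''-production): C.
No other nonterminal has a production whose RHS symbols are all nullable.

{ C }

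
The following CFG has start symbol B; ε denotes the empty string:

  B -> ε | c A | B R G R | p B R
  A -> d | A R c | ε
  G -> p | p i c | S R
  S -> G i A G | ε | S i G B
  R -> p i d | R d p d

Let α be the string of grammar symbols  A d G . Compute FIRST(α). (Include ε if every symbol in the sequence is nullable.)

Add FIRST(A)\{ε} = { d, p }; A is nullable, continue.
d is a terminal; add {d} and stop.

{ d, p }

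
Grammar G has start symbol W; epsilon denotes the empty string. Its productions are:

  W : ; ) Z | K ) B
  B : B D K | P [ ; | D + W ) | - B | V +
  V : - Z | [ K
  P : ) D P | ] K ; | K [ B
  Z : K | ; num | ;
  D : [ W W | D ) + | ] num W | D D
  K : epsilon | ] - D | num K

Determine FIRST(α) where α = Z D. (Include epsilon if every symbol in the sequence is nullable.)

{ ;, [, ], num }

Add FIRST(Z)\{epsilon} = { ;, ], num }; Z is nullable, continue.
Add FIRST(D) = { [, ] }; D is not nullable, stop.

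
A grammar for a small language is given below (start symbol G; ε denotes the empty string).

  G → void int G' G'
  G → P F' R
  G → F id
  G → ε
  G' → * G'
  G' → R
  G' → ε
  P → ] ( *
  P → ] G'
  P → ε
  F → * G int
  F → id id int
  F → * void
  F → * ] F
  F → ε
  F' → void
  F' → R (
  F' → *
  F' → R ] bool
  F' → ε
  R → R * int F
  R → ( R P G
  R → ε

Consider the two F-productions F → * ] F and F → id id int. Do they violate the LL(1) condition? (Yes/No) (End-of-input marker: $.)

No

FIRST(* ] F) = { * } and FIRST(id id int) = { id }.
The FIRST sets are disjoint and neither alternative is nullable — no conflict.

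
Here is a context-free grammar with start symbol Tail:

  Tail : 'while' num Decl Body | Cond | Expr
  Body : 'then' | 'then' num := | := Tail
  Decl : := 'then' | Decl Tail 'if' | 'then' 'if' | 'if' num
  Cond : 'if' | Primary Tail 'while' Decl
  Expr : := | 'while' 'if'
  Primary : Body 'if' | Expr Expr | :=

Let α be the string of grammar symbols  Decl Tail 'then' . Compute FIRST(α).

Add FIRST(Decl) = { 'if', 'then', := }; Decl is not nullable, stop.

{ 'if', 'then', := }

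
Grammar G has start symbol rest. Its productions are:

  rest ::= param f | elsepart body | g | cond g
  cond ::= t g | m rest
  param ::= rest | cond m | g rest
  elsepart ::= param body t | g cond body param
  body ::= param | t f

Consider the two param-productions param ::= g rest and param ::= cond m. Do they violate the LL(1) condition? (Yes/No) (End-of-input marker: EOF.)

No

FIRST(g rest) = { g } and FIRST(cond m) = { m, t }.
The FIRST sets are disjoint and neither alternative is nullable — no conflict.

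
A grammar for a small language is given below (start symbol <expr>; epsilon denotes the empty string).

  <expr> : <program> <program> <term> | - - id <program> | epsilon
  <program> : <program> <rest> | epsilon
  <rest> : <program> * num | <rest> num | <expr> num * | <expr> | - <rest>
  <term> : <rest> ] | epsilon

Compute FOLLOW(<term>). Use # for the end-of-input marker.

{ #, *, -, ], num }

In <expr> : <program> <program> <term>: <term> is at the end, add FOLLOW(<expr>) = { #, *, -, ], num }.
Union: FOLLOW(<term>) = { #, *, -, ], num }.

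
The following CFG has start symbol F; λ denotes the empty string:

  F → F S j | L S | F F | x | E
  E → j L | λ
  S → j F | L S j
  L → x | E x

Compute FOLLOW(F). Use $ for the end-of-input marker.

{ $, j, x }

F is the start symbol, so $ ∈ FOLLOW(F).
In F → F S j: add FIRST(S j) = { j, x }.
In F → F F: add FIRST(F)\{λ} = { j, x }.
  Since F is nullable, also add FOLLOW(F) = { $, j, x }.
In F → F F: F is at the end, add FOLLOW(F) = { $, j, x }.
In S → j F: F is at the end, add FOLLOW(S) = { $, j, x }.
Union: FOLLOW(F) = { $, j, x }.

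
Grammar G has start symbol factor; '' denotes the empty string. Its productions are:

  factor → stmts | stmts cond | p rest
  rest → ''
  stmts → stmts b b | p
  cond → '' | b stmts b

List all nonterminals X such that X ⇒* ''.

{ cond, rest }

Directly nullable (have an ''-production): rest, cond.
No other nonterminal has a production whose RHS symbols are all nullable.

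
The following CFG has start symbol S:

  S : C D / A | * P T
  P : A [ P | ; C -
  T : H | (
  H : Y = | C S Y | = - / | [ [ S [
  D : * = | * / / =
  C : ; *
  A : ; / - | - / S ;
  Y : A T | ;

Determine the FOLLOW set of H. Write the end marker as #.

In T : H: H is at the end, add FOLLOW(T) = { #, -, ;, =, [ }.
Union: FOLLOW(H) = { #, -, ;, =, [ }.

{ #, -, ;, =, [ }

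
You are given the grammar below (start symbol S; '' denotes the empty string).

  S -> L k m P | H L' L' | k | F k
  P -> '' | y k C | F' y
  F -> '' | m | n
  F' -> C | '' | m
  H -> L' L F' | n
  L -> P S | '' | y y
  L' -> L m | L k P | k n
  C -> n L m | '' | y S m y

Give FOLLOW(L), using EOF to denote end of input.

In S -> L k m P: add FIRST(k m P) = { k }.
In H -> L' L F': add FIRST(F')\{''} = { m, n, y }.
  Since F' is nullable, also add FOLLOW(H) = { k, m, n, y }.
In L' -> L m: add FIRST(m) = { m }.
In L' -> L k P: add FIRST(k P) = { k }.
In C -> n L m: add FIRST(m) = { m }.
Union: FOLLOW(L) = { k, m, n, y }.

{ k, m, n, y }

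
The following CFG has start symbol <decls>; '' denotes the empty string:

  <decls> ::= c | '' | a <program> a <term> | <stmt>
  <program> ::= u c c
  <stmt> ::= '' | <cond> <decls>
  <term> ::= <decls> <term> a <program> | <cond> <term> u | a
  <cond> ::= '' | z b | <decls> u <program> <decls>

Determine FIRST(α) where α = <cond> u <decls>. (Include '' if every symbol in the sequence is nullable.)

Add FIRST(<cond>)\{''} = { a, c, u, z }; <cond> is nullable, continue.
u is a terminal; add {u} and stop.

{ a, c, u, z }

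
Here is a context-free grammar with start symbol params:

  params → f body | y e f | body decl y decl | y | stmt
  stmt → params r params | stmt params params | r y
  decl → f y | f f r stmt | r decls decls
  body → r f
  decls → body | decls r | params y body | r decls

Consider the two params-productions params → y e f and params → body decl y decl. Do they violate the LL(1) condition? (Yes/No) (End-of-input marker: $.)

No

FIRST(y e f) = { y } and FIRST(body decl y decl) = { r }.
The FIRST sets are disjoint and neither alternative is nullable — no conflict.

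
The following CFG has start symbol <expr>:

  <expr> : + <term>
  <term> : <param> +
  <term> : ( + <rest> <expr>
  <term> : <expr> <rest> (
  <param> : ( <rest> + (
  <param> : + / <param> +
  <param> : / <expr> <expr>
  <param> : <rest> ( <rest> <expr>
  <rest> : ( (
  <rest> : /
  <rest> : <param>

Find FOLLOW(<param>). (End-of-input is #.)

{ (, + }

In <term> : <param> +: add FIRST(+) = { + }.
In <param> : + / <param> +: add FIRST(+) = { + }.
In <rest> : <param>: <param> is at the end, add FOLLOW(<rest>) = { (, + }.
Union: FOLLOW(<param>) = { (, + }.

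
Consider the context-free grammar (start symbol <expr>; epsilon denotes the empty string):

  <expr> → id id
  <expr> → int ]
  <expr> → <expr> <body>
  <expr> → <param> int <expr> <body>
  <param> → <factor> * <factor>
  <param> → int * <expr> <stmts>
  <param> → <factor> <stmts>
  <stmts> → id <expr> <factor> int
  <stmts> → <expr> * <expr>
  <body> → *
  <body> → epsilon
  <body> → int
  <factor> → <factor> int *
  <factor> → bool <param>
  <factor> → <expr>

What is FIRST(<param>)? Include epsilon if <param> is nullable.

From <param> → <factor> * <factor>: add FIRST(<factor>) = { bool, id, int }.
<param> → int * <expr> <stmts> contributes {int}.
From <param> → <factor> <stmts>: add FIRST(<factor>) = { bool, id, int }.
Union: FIRST(<param>) = { bool, id, int }.

{ bool, id, int }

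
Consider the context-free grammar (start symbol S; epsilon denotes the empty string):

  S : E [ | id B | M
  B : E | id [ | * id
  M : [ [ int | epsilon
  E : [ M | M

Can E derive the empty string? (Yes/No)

E : M and each of M is nullable, so E ⇒* epsilon.

Yes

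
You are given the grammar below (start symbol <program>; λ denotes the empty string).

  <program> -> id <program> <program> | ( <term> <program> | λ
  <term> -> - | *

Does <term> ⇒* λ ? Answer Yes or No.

No

Nullable nonterminals: <program>.
No production of <term> has an RHS whose symbols are all nullable, so <term> is not nullable.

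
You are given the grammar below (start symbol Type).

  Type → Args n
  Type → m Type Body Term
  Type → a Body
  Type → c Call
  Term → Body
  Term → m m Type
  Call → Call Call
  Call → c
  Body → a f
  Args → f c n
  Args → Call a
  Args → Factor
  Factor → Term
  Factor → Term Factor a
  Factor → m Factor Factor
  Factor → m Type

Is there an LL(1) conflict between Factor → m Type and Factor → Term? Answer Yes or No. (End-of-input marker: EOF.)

Yes

FIRST(m Type) = { m } and FIRST(Term) = { a, m }.
Both contain m, so the two alternatives are not disjoint — LL(1) conflict.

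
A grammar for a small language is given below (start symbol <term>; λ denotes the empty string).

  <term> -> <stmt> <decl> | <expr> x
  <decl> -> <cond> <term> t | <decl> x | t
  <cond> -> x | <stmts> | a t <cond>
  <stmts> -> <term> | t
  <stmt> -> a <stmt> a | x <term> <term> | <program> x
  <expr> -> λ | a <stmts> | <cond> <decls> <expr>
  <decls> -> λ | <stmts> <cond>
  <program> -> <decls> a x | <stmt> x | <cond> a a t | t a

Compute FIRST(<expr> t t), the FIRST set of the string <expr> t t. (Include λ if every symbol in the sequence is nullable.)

Add FIRST(<expr>)\{λ} = { a, t, x }; <expr> is nullable, continue.
t is a terminal; add {t} and stop.

{ a, t, x }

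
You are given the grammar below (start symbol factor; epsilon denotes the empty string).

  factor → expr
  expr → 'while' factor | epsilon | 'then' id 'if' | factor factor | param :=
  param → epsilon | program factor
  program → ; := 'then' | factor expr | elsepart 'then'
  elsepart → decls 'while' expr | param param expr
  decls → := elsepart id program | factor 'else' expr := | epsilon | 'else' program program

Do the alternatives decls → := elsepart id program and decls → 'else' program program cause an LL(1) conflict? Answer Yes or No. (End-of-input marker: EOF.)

FIRST(:= elsepart id program) = { := } and FIRST('else' program program) = { 'else' }.
The FIRST sets are disjoint and neither alternative is nullable — no conflict.

No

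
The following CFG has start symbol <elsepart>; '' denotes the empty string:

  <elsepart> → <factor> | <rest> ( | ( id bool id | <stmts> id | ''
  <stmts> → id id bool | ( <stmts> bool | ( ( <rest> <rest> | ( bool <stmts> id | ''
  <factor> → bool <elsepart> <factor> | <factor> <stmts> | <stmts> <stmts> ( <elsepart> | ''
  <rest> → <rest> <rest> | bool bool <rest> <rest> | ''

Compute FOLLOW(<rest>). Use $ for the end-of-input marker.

In <elsepart> → <rest> (: add FIRST(() = { ( }.
In <stmts> → ( ( <rest> <rest>: add FIRST(<rest>)\{''} = { bool }.
  Since <rest> is nullable, also add FOLLOW(<stmts>) = { $, (, bool, id }.
In <stmts> → ( ( <rest> <rest>: <rest> is at the end, add FOLLOW(<stmts>) = { $, (, bool, id }.
In <rest> → <rest> <rest>: add FIRST(<rest>)\{''} = { bool }.
  Since <rest> is nullable, also add FOLLOW(<rest>) = { $, (, bool, id }.
In <rest> → <rest> <rest>: <rest> is at the end, add FOLLOW(<rest>) = { $, (, bool, id }.
In <rest> → bool bool <rest> <rest>: add FIRST(<rest>)\{''} = { bool }.
  Since <rest> is nullable, also add FOLLOW(<rest>) = { $, (, bool, id }.
In <rest> → bool bool <rest> <rest>: <rest> is at the end, add FOLLOW(<rest>) = { $, (, bool, id }.
Union: FOLLOW(<rest>) = { $, (, bool, id }.

{ $, (, bool, id }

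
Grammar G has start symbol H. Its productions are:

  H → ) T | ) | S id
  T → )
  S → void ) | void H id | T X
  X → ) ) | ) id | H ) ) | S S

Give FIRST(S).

{ ), void }

S → void ) contributes {void}.
S → void H id contributes {void}.
From S → T X: add FIRST(T) = { ) }.
Union: FIRST(S) = { ), void }.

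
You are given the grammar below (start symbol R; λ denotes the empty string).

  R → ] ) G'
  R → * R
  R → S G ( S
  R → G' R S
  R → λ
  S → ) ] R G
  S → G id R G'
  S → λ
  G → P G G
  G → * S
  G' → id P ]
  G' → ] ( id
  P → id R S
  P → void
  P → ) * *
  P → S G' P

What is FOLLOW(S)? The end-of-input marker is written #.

In R → S G ( S: add FIRST(G ( S) = { ), *, ], id, void }.
In R → S G ( S: S is at the end, add FOLLOW(R) = { #, ), *, ], id, void }.
In R → G' R S: S is at the end, add FOLLOW(R) = { #, ), *, ], id, void }.
In G → * S: S is at the end, add FOLLOW(G) = { #, (, ), *, ], id, void }.
In P → id R S: S is at the end, add FOLLOW(P) = { ), *, ], id, void }.
In P → S G' P: add FIRST(G' P) = { ], id }.
Union: FOLLOW(S) = { #, (, ), *, ], id, void }.

{ #, (, ), *, ], id, void }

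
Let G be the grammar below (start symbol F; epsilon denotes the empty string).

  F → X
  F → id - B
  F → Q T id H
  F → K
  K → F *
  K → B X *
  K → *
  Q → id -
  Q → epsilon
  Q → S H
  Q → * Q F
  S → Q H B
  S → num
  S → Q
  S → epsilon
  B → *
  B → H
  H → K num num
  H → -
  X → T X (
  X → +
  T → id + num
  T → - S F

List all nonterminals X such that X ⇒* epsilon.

{ Q, S }

Directly nullable (have an epsilon-production): Q, S.
No other nonterminal has a production whose RHS symbols are all nullable.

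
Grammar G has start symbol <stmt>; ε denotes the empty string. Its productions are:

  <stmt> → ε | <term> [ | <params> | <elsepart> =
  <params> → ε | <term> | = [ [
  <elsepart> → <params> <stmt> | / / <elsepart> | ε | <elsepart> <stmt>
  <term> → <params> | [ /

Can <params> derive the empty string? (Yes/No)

Yes

<params> has an ε-production, so <params> ⇒ ε.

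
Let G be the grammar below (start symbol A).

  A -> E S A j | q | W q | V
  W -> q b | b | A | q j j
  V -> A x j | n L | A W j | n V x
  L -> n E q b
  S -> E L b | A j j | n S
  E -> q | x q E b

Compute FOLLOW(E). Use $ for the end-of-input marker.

{ b, n, q, x }

In A -> E S A j: add FIRST(S A j) = { b, n, q, x }.
In L -> n E q b: add FIRST(q b) = { q }.
In S -> E L b: add FIRST(L b) = { n }.
In E -> x q E b: add FIRST(b) = { b }.
Union: FOLLOW(E) = { b, n, q, x }.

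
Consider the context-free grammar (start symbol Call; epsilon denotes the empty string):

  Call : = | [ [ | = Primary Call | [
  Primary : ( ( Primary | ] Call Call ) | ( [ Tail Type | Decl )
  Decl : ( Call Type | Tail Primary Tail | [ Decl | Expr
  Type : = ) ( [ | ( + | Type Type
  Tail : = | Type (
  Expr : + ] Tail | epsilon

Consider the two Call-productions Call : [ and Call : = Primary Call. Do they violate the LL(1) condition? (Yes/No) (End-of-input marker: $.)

No

FIRST([) = { [ } and FIRST(= Primary Call) = { = }.
The FIRST sets are disjoint and neither alternative is nullable — no conflict.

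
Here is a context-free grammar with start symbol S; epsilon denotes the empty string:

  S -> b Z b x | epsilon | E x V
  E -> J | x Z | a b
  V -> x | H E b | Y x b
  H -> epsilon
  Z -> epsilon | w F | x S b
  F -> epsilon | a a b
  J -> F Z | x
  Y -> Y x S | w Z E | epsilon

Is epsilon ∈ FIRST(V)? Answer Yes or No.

No

Nullable nonterminals: E, F, H, J, S, Y, Z.
No production of V has an RHS whose symbols are all nullable, so V is not nullable.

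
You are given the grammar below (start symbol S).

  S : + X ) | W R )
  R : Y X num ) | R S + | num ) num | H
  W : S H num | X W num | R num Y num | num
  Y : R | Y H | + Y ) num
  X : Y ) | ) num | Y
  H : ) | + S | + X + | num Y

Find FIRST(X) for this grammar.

{ ), +, num }

From X : Y ): add FIRST(Y) = { ), +, num }.
X : ) num contributes {)}.
From X : Y: add FIRST(Y) = { ), +, num }.
Union: FIRST(X) = { ), +, num }.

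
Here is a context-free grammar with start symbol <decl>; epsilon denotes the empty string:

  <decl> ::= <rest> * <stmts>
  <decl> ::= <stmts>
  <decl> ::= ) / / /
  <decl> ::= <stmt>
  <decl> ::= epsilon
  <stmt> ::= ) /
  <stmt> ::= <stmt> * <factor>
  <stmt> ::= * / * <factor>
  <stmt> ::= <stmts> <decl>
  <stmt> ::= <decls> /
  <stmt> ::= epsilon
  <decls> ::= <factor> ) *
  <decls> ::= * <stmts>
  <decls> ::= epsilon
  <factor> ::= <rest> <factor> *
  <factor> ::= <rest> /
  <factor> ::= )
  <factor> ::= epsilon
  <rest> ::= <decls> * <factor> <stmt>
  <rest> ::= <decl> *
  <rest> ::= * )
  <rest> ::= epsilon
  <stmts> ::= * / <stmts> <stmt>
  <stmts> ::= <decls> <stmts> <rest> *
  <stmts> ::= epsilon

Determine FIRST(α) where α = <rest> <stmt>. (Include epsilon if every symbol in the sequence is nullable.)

Add FIRST(<rest>)\{epsilon} = { ), *, / }; <rest> is nullable, continue.
Add FIRST(<stmt>)\{epsilon} = { ), *, / }; <stmt> is nullable, continue.
Every symbol is nullable, so include epsilon.

{ ), *, /, epsilon }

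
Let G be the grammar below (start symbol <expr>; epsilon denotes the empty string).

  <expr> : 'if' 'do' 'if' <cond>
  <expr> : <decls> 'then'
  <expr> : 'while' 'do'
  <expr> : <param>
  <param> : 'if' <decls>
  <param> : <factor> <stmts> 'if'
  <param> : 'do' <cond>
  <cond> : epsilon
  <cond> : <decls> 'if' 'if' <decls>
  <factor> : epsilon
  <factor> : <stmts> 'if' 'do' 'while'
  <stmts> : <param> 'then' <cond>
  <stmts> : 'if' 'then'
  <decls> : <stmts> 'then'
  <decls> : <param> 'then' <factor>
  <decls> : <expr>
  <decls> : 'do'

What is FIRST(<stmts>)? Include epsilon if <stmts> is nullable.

{ 'do', 'if' }

From <stmts> : <param> 'then' <cond>: add FIRST(<param>) = { 'do', 'if' }.
<stmts> : 'if' 'then' contributes {'if'}.
Union: FIRST(<stmts>) = { 'do', 'if' }.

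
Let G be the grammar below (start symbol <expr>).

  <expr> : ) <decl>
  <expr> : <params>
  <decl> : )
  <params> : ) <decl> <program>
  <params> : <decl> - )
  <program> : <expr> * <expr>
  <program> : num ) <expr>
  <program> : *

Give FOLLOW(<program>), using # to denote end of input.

{ #, * }

In <params> : ) <decl> <program>: <program> is at the end, add FOLLOW(<params>) = { #, * }.
Union: FOLLOW(<program>) = { #, * }.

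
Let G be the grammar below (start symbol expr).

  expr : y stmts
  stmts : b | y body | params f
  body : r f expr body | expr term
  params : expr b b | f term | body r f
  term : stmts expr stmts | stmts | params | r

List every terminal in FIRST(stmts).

stmts : b contributes {b}.
stmts : y body contributes {y}.
From stmts : params f: add FIRST(params) = { f, r, y }.
Union: FIRST(stmts) = { b, f, r, y }.

{ b, f, r, y }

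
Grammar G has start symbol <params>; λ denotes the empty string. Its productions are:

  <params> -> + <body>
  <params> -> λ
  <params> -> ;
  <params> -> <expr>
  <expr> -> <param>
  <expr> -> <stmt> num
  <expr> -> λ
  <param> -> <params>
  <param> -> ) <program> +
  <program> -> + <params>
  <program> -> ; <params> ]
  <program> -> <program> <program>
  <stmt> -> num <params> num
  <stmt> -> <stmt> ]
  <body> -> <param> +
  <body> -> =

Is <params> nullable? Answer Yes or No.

<params> has an λ-production, so <params> ⇒ λ.

Yes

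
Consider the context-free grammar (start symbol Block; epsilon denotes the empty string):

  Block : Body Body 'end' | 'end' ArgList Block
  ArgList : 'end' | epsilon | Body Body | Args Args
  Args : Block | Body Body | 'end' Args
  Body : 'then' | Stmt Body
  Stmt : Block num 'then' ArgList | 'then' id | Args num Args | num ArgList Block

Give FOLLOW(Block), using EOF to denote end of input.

Block is the start symbol, so EOF ∈ FOLLOW(Block).
In Block : 'end' ArgList Block: Block is at the end, add FOLLOW(Block) = { EOF, 'end', 'then', num }.
In Args : Block: Block is at the end, add FOLLOW(Args) = { 'end', 'then', num }.
In Stmt : Block num 'then' ArgList: add FIRST(num 'then' ArgList) = { num }.
In Stmt : num ArgList Block: Block is at the end, add FOLLOW(Stmt) = { 'end', 'then', num }.
Union: FOLLOW(Block) = { EOF, 'end', 'then', num }.

{ EOF, 'end', 'then', num }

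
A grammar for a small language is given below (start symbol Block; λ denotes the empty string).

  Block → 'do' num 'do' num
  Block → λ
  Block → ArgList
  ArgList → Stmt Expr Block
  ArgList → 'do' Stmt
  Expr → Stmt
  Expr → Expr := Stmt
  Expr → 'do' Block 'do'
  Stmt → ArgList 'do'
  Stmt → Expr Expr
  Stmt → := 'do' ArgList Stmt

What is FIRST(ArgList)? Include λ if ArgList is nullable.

{ 'do', := }

From ArgList → Stmt Expr Block: add FIRST(Stmt) = { 'do', := }.
ArgList → 'do' Stmt contributes {'do'}.
Union: FIRST(ArgList) = { 'do', := }.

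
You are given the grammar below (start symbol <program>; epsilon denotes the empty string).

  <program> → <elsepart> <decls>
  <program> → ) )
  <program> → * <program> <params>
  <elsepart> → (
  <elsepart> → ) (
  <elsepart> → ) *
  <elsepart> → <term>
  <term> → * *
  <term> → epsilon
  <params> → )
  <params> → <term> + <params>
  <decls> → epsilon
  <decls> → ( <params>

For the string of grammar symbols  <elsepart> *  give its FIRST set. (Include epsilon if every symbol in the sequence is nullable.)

{ (, ), * }

Add FIRST(<elsepart>)\{epsilon} = { (, ), * }; <elsepart> is nullable, continue.
* is a terminal; add {*} and stop.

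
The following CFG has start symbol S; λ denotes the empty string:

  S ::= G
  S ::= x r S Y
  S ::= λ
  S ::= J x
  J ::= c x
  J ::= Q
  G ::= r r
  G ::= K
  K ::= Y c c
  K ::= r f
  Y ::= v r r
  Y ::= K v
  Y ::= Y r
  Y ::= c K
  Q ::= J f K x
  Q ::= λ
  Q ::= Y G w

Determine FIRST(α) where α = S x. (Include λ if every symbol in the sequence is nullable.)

Add FIRST(S)\{λ} = { c, f, r, v, x }; S is nullable, continue.
x is a terminal; add {x} and stop.

{ c, f, r, v, x }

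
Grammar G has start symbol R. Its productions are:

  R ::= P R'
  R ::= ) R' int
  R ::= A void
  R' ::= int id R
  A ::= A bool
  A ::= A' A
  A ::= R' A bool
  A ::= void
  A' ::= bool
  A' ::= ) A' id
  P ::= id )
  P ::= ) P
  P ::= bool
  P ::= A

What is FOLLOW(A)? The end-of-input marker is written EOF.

{ bool, int, void }

In R ::= A void: add FIRST(void) = { void }.
In A ::= A bool: add FIRST(bool) = { bool }.
In A ::= A' A: A is at the end, add FOLLOW(A) = { bool, int, void }.
In A ::= R' A bool: add FIRST(bool) = { bool }.
In P ::= A: A is at the end, add FOLLOW(P) = { int }.
Union: FOLLOW(A) = { bool, int, void }.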